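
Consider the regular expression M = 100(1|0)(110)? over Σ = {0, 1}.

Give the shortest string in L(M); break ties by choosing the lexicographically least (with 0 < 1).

By inspection of the expression, no string of length less than 4 matches, and 1000 is the lexicographically first match of length 4.

1000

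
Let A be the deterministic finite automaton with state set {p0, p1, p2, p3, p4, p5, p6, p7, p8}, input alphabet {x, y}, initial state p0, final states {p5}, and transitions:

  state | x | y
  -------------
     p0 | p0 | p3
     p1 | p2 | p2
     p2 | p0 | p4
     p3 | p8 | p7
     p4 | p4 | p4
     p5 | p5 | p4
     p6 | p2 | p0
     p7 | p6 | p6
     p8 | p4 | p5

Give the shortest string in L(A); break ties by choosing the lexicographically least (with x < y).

yxy

A breadth-first search from p0 reaches an accepting state first via the path p0 → p3 → p8 → p5 on input yxy.
No string of length < 3 is accepted (BFS exhausts all shorter strings without reaching an accepting state), and yxy is the lexicographically least accepting string of length 3.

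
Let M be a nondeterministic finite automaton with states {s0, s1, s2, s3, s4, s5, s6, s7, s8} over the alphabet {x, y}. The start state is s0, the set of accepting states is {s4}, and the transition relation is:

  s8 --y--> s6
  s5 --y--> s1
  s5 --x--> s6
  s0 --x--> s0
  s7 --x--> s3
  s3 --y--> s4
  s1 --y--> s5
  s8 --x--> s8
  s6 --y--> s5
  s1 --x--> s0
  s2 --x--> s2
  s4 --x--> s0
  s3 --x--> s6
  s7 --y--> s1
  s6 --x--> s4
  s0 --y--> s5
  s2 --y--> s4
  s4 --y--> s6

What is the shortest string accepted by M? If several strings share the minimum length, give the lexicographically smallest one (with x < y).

yxx

A breadth-first search from s0 reaches an accepting state first via the path s0 → s5 → s6 → s4 on input yxx.
No string of length < 3 is accepted (BFS exhausts all shorter strings without reaching an accepting state), and yxx is the lexicographically least accepting string of length 3.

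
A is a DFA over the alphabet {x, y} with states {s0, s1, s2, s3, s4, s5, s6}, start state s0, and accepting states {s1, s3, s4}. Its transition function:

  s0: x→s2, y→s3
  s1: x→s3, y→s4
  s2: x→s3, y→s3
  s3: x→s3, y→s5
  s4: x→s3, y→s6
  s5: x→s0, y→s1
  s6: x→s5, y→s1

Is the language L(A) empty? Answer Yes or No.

No

The string y is accepted: the run s0 → s3 ends in the accepting state s3.
Since at least one string is accepted, L(A) is not empty.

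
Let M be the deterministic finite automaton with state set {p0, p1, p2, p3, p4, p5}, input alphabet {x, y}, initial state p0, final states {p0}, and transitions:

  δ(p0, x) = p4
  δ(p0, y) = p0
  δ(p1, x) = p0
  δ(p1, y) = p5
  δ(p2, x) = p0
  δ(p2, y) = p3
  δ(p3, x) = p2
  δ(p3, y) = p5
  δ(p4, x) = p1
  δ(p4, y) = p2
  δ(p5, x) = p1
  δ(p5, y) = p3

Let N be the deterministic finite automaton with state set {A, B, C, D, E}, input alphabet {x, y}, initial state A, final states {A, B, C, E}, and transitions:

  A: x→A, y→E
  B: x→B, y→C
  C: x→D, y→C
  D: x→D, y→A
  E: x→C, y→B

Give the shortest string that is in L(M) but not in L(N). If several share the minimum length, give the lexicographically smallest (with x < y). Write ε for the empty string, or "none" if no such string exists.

yxxx

The string yxxx is accepted by M but not by N.
No shorter string lies in the difference, and yxxx is the lexicographically first length-4 string in L(M) \ L(N).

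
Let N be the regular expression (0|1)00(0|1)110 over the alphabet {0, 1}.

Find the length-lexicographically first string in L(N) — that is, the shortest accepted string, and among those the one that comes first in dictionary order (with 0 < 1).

By inspection of the expression, no string of length less than 7 matches, and 0000110 is the lexicographically first match of length 7.

0000110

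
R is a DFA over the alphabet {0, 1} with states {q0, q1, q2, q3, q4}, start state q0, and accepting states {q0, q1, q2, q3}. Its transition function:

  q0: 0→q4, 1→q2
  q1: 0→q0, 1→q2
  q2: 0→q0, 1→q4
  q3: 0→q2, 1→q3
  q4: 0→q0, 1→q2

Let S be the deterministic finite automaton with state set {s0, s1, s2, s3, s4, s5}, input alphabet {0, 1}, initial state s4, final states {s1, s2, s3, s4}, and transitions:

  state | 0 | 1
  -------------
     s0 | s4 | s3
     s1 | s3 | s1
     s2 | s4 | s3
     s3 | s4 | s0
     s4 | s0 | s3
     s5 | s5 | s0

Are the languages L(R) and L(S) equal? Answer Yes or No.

Exploring the product automaton R × S from the start pair (q0, s4), following both machines on each input symbol, reaches 3 state pairs: (q0, s4), (q4, s0), (q2, s3).
R accepts in {q0, q1, q2, q3} and S accepts in {s1, s2, s3, s4}. In every reachable pair the two components are either both accepting — (q0, s4), (q2, s3) — or both non-accepting, so no string is accepted by exactly one of the machines: L(R) \ L(S) and L(S) \ L(R) are both empty.
Hence every string is accepted by R iff it is accepted by S, and the two languages coincide.

Yes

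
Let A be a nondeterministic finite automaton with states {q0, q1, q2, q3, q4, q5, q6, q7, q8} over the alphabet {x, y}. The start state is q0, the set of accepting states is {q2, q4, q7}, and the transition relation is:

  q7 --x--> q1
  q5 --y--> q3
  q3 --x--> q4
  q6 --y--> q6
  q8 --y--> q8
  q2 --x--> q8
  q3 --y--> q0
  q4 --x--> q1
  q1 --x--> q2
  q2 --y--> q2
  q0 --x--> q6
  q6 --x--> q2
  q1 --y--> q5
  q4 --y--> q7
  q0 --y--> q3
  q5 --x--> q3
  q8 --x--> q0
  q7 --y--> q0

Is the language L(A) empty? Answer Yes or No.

No

The string xx is accepted: the run q0 → q6 → q2 ends in the accepting state q2.
Since at least one string is accepted, L(A) is not empty.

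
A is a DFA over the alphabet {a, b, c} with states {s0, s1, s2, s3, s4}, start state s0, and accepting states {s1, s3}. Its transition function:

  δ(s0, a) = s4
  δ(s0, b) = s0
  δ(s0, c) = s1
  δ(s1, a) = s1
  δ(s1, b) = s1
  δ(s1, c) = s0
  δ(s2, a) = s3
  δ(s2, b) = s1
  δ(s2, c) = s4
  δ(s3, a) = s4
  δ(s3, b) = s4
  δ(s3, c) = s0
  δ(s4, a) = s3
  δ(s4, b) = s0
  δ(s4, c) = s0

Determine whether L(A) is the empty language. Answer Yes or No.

No

The string c is accepted: the run s0 → s1 ends in the accepting state s1.
Since at least one string is accepted, L(A) is not empty.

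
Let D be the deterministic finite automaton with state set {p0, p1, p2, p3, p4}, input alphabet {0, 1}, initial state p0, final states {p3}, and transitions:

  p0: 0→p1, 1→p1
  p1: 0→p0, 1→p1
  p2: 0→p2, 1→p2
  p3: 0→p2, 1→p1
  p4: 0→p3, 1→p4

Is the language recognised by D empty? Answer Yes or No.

The states reachable from the start state are {p0, p1}.
None of the accepting states {p3} is reachable, so no string is accepted and L(D) = ∅.

Yes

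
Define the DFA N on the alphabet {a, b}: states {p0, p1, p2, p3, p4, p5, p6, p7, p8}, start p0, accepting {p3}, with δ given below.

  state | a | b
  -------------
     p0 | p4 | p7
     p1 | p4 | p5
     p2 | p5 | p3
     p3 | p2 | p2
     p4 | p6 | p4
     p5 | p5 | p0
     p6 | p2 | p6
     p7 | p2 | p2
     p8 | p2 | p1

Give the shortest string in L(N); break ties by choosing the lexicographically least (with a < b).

A breadth-first search from p0 reaches an accepting state first via the path p0 → p7 → p2 → p3 on input bab.
No string of length < 3 is accepted (BFS exhausts all shorter strings without reaching an accepting state), and bab is the lexicographically least accepting string of length 3.

bab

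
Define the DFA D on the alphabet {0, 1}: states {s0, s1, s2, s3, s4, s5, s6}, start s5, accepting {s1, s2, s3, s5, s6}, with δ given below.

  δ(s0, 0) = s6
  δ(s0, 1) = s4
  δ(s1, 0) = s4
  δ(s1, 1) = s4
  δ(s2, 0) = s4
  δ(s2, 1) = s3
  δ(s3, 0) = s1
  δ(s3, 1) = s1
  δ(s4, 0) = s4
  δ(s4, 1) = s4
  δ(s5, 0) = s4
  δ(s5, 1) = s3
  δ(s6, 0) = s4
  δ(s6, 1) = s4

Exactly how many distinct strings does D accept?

The useful subgraph on states {s1, s3, s5} is acyclic, so L(D) is finite; the longest accepting path visits 3 useful states, giving maximum string length 2.
Counting accepting paths from s5 by length: 1 of length 0, 1 of length 1, 2 of length 2. Total 4.

4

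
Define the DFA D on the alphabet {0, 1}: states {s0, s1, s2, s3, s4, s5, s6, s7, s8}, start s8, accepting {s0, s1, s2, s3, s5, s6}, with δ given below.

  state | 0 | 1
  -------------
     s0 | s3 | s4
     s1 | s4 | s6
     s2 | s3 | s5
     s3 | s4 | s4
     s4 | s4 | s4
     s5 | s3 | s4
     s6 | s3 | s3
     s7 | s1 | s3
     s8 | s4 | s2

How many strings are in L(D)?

The useful subgraph on states {s2, s3, s5, s8} is acyclic, so L(D) is finite; the longest accepting path visits 4 useful states, giving maximum string length 3.
Counting accepting paths from s8 by length: 1 of length 1, 2 of length 2, 1 of length 3. Total 4.

4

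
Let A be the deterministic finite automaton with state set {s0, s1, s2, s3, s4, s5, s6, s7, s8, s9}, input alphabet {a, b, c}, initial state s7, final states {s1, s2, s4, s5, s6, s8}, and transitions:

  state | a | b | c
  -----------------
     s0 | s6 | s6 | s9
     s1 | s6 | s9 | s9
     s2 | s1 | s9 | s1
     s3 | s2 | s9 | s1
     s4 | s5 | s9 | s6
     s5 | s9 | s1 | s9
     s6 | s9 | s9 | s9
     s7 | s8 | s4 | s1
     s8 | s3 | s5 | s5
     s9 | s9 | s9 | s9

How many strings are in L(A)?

21

The useful subgraph on states {s1, s2, s3, s4, s5, s6, s7, s8} is acyclic, so L(A) is finite; the longest accepting path visits 6 useful states, giving maximum string length 5.
Counting accepting paths from s7 by length: 3 of length 1, 5 of length 2, 5 of length 3, 6 of length 4, 2 of length 5. Total 21.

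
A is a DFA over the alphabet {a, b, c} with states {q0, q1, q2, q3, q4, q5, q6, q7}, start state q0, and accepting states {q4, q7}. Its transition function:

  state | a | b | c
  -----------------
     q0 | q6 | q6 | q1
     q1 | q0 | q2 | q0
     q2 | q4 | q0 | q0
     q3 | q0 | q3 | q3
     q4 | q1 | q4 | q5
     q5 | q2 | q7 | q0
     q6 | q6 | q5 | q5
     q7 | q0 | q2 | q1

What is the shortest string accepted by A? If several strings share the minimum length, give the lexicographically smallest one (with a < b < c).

abb

A breadth-first search from q0 reaches an accepting state first via the path q0 → q6 → q5 → q7 on input abb.
No string of length < 3 is accepted (BFS exhausts all shorter strings without reaching an accepting state), and abb is the lexicographically least accepting string of length 3.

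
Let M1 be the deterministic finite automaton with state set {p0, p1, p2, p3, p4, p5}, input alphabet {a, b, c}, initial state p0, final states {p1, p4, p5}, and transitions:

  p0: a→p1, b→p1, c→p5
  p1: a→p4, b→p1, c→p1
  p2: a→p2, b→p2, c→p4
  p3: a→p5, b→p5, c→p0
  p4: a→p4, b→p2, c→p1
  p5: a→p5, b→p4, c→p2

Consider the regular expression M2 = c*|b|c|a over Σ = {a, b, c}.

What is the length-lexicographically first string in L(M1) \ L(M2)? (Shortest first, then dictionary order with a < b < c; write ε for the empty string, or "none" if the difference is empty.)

The string aa is accepted by M1 but not by M2.
No shorter string lies in the difference, and aa is the lexicographically first length-2 string in L(M1) \ L(M2).

aa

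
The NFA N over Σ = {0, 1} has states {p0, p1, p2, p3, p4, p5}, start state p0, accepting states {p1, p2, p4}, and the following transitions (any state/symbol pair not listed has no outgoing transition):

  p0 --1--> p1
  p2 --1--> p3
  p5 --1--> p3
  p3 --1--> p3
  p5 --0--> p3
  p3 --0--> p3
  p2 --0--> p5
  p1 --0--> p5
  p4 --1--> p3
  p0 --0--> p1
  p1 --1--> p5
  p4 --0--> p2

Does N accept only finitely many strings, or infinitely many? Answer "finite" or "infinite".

finite

The useful states (reachable from p0 and able to reach an accepting state) are {p0, p1}.
Restricted to these states the transition graph has no cycle, so every accepting path has bounded length and L is finite.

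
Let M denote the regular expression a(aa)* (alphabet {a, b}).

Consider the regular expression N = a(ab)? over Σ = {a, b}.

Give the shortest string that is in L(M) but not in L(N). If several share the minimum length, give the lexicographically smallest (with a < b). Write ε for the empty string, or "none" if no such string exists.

The string aaa is accepted by M but not by N.
No shorter string lies in the difference, and aaa is the lexicographically first length-3 string in L(M) \ L(N).

aaa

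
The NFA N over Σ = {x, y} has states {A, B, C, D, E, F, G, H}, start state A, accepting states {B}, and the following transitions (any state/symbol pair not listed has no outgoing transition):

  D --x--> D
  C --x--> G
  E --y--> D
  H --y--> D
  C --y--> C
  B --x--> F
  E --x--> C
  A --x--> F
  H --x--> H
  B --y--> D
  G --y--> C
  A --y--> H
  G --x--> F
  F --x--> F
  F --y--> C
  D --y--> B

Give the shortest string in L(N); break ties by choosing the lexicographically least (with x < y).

A breadth-first search from A reaches an accepting state first via the path A → H → D → B on input yyy.
No string of length < 3 is accepted (BFS exhausts all shorter strings without reaching an accepting state), and yyy is the lexicographically least accepting string of length 3.

yyy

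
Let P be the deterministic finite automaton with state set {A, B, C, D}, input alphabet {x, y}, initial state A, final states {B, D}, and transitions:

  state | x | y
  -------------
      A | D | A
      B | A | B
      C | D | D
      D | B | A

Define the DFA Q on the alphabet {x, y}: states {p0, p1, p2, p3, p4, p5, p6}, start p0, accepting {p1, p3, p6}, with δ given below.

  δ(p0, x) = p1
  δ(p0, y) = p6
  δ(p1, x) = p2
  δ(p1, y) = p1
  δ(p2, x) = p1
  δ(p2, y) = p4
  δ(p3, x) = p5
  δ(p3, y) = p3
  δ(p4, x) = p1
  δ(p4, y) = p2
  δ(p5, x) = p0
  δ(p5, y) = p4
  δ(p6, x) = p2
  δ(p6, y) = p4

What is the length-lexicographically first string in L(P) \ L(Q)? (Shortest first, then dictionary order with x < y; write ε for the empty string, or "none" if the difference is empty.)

xx

The string xx is accepted by P but not by Q.
No shorter string lies in the difference, and xx is the lexicographically first length-2 string in L(P) \ L(Q).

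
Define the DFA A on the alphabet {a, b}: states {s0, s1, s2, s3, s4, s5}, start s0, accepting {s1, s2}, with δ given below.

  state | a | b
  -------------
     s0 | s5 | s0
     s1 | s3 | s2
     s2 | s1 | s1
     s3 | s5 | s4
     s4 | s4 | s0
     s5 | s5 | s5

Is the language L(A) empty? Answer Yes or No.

Yes

The states reachable from the start state are {s0, s5}.
None of the accepting states {s1, s2} is reachable, so no string is accepted and L(A) = ∅.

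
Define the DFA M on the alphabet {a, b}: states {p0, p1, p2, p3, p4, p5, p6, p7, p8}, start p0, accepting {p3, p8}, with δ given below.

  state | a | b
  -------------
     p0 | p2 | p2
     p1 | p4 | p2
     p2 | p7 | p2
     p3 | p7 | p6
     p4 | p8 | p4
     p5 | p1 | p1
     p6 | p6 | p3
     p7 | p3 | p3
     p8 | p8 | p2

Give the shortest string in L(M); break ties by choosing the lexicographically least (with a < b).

aaa

A breadth-first search from p0 reaches an accepting state first via the path p0 → p2 → p7 → p3 on input aaa.
No string of length < 3 is accepted (BFS exhausts all shorter strings without reaching an accepting state), and aaa is the lexicographically least accepting string of length 3.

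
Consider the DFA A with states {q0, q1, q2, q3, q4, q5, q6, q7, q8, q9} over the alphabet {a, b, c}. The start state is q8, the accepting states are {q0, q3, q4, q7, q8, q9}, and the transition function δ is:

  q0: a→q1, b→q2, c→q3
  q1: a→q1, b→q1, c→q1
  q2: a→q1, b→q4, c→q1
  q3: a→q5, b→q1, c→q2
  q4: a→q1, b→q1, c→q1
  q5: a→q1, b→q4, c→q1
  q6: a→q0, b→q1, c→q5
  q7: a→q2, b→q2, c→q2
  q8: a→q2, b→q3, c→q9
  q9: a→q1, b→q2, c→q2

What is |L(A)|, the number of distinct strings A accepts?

The useful subgraph on states {q2, q3, q4, q5, q8, q9} is acyclic, so L(A) is finite; the longest accepting path visits 4 useful states, giving maximum string length 3.
Counting accepting paths from q8 by length: 1 of length 0, 2 of length 1, 1 of length 2, 4 of length 3. Total 8.

8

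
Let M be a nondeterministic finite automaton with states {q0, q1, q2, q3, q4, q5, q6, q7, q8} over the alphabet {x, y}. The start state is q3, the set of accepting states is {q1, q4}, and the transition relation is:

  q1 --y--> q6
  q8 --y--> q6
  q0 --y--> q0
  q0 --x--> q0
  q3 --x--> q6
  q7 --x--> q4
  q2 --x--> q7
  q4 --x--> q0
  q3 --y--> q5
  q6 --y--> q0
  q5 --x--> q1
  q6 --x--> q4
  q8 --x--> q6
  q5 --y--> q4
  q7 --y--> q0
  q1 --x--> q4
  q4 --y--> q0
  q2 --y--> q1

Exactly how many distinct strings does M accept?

5

The useful subgraph on states {q1, q3, q4, q5, q6} is acyclic, so L(M) is finite; the longest accepting path visits 5 useful states, giving maximum string length 4.
Counting accepting paths from q3 by length: 3 of length 2, 1 of length 3, 1 of length 4. Total 5.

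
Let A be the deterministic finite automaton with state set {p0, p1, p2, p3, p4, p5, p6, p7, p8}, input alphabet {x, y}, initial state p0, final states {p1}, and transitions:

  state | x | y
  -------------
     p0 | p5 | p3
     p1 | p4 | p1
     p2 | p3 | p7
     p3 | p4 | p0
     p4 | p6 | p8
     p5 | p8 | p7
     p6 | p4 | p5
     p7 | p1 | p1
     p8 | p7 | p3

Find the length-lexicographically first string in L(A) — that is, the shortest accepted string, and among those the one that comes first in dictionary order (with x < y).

A breadth-first search from p0 reaches an accepting state first via the path p0 → p5 → p7 → p1 on input xyx.
No string of length < 3 is accepted (BFS exhausts all shorter strings without reaching an accepting state), and xyx is the lexicographically least accepting string of length 3.

xyx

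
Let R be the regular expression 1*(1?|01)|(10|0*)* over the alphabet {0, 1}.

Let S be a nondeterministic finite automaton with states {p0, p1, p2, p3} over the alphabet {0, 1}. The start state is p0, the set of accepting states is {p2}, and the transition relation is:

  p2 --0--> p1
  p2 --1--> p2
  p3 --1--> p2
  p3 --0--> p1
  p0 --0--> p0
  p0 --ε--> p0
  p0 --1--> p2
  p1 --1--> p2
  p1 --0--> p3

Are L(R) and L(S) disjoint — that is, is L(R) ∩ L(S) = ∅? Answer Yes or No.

The string 1 is accepted by both R and S.
Hence L(R) ∩ L(S) ≠ ∅.

No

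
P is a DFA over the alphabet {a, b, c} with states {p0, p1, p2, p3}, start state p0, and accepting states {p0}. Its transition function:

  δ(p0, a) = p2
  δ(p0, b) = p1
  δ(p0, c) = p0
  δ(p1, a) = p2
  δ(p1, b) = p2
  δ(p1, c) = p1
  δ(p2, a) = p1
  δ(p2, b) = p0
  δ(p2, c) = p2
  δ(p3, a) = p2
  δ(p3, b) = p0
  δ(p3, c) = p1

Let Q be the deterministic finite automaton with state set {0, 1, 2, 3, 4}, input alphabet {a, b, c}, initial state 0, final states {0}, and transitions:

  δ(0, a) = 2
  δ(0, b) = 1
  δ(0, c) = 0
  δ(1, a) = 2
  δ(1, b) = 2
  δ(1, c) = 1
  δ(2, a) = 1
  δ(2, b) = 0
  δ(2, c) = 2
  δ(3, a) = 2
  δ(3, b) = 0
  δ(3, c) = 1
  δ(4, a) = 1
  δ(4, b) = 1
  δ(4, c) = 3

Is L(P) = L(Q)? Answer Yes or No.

Exploring the product automaton P × Q from the start pair (p0, 0), following both machines on each input symbol, reaches 3 state pairs: (p0, 0), (p2, 2), (p1, 1).
P accepts in {p0} and Q accepts in {0}. In every reachable pair the two components are either both accepting — (p0, 0) — or both non-accepting, so no string is accepted by exactly one of the machines: L(P) \ L(Q) and L(Q) \ L(P) are both empty.
Hence every string is accepted by P iff it is accepted by Q, and the two languages coincide.

Yes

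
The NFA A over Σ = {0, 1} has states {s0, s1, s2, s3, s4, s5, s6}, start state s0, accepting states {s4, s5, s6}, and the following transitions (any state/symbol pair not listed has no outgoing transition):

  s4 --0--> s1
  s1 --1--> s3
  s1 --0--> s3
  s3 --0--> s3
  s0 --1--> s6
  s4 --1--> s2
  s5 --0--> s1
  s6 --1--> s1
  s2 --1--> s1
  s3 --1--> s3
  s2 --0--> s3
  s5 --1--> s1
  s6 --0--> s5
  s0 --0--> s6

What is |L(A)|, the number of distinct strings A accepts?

4

The useful subgraph on states {s0, s5, s6} is acyclic, so L(A) is finite; the longest accepting path visits 3 useful states, giving maximum string length 2.
Counting accepting paths from s0 by length: 2 of length 1, 2 of length 2. Total 4.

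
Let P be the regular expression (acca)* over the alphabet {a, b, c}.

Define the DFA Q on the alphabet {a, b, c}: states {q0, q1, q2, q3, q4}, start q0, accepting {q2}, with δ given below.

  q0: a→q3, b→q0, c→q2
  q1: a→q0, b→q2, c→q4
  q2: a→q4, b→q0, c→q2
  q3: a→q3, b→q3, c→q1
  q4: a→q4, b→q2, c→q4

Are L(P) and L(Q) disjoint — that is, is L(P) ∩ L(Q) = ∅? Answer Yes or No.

Yes

Converting the expression P to a DFA (subset construction, then merging equivalent states) gives the minimal DFA with states {p0, p1, p2, p3, p4}, start state p0, accepting states {p0} and transitions p0: a→p1, b→p2, c→p2; p1: a→p2, b→p2, c→p3; p2: a→p2, b→p2, c→p2; p3: a→p2, b→p2, c→p4; p4: a→p0, b→p2, c→p2.
Exploring the product automaton P × Q from the start pair (p0, q0), following both machines on each input symbol, reaches 12 state pairs: (p0, q0), (p1, q3), (p2, q0), (p2, q2), (p2, q3), (p3, q1), (p2, q4), (p2, q1), (p4, q4), (p0, q4), (p1, q4), (p3, q4).
P accepts in {p0} and Q accepts in {q2}; no reachable pair has both components accepting, so no string drives both machines to acceptance simultaneously and L(P) ∩ L(Q) = ∅.
So no string is accepted by both, and the intersection is empty.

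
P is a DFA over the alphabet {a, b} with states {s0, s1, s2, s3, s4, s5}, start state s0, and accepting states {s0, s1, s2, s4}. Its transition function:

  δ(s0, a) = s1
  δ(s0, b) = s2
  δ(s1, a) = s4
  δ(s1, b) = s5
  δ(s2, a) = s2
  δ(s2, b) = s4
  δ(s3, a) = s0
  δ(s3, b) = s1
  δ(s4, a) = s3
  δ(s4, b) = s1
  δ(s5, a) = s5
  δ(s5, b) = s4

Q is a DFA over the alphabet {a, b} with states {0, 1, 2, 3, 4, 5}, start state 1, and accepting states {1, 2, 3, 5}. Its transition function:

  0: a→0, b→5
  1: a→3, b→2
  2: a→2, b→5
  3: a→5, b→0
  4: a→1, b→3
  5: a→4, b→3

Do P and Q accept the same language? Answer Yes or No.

Exploring the product automaton P × Q from the start pair (s0, 1), following both machines on each input symbol, reaches 6 state pairs: (s0, 1), (s1, 3), (s2, 2), (s4, 5), (s5, 0), (s3, 4).
P accepts in {s0, s1, s2, s4} and Q accepts in {1, 2, 3, 5}. In every reachable pair the two components are either both accepting — (s0, 1), (s1, 3), (s2, 2), (s4, 5) — or both non-accepting, so no string is accepted by exactly one of the machines: L(P) \ L(Q) and L(Q) \ L(P) are both empty.
Hence every string is accepted by P iff it is accepted by Q, and the two languages coincide.

Yes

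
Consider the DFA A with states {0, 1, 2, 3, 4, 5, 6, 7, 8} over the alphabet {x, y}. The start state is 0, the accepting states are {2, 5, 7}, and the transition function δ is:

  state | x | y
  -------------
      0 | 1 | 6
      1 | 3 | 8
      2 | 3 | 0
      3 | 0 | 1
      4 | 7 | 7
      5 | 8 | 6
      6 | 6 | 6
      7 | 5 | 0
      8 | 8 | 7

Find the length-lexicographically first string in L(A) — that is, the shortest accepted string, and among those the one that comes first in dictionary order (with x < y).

xyy

A breadth-first search from 0 reaches an accepting state first via the path 0 → 1 → 8 → 7 on input xyy.
No string of length < 3 is accepted (BFS exhausts all shorter strings without reaching an accepting state), and xyy is the lexicographically least accepting string of length 3.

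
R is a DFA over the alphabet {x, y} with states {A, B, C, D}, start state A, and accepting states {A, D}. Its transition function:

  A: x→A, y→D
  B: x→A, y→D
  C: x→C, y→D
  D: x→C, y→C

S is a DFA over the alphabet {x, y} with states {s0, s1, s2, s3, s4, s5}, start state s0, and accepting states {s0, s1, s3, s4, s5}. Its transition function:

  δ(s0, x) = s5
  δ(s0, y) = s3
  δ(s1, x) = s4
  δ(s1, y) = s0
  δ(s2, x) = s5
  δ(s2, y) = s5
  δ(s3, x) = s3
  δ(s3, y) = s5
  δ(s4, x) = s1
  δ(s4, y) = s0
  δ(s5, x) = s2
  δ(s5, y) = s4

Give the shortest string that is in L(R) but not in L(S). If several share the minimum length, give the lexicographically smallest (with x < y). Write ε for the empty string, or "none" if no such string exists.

The string xx is accepted by R but not by S.
No shorter string lies in the difference, and xx is the lexicographically first length-2 string in L(R) \ L(S).

xx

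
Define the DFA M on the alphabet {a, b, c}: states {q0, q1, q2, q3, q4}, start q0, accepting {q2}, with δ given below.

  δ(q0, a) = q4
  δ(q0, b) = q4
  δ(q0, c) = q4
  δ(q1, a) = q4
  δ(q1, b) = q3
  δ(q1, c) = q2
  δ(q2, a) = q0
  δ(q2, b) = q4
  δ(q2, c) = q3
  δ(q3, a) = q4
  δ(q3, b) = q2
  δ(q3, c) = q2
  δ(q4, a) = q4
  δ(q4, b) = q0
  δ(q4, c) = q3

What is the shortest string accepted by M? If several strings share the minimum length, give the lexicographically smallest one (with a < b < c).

acb

A breadth-first search from q0 reaches an accepting state first via the path q0 → q4 → q3 → q2 on input acb.
No string of length < 3 is accepted (BFS exhausts all shorter strings without reaching an accepting state), and acb is the lexicographically least accepting string of length 3.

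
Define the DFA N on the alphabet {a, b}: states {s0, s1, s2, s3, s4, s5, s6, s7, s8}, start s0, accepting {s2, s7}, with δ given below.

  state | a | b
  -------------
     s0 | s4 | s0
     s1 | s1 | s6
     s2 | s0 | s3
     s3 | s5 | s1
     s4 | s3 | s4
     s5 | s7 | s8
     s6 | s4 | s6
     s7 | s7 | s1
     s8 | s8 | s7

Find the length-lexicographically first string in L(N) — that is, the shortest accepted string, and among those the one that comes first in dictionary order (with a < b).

A breadth-first search from s0 reaches an accepting state first via the path s0 → s4 → s3 → s5 → s7 on input aaaa.
No string of length < 4 is accepted (BFS exhausts all shorter strings without reaching an accepting state), and aaaa is the lexicographically least accepting string of length 4.

aaaa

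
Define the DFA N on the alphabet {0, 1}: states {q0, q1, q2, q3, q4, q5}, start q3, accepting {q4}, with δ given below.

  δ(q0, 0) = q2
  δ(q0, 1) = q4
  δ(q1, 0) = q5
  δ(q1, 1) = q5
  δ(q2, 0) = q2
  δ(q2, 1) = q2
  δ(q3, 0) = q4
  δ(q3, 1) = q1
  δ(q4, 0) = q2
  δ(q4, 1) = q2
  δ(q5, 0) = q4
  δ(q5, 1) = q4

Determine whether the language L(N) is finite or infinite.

finite

The useful states (reachable from q3 and able to reach an accepting state) are {q1, q3, q4, q5}.
Restricted to these states the transition graph has no cycle, so every accepting path has bounded length and L is finite.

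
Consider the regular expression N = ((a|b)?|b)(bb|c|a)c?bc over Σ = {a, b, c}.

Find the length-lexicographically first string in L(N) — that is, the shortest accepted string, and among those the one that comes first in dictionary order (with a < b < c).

By inspection of the expression, no string of length less than 3 matches, and abc is the lexicographically first match of length 3.

abc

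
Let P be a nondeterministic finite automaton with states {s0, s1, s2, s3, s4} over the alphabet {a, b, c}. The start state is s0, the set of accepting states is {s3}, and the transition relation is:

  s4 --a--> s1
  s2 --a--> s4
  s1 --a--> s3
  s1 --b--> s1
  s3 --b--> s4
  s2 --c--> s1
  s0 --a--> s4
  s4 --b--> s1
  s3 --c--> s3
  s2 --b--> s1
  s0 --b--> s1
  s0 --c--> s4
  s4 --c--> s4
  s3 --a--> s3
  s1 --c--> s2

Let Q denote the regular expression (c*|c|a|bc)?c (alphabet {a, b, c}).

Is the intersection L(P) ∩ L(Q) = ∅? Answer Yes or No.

Yes

Converting the expression Q to a DFA (subset construction, then merging equivalent states) gives the minimal DFA with states {q0, q1, q2, q3, q4, q5}, start state q0, accepting states {q3, q5} and transitions q0: a→q1, b→q2, c→q3; q1: a→q4, b→q4, c→q5; q2: a→q4, b→q4, c→q1; q3: a→q4, b→q4, c→q3; q4: a→q4, b→q4, c→q4; q5: a→q4, b→q4, c→q4.
Exploring the product automaton P × Q from the start pair (s0, q0), following both machines on each input symbol, reaches 11 state pairs: (s0, q0), (s4, q1), (s1, q2), (s4, q3), (s1, q4), (s4, q5), (s3, q4), (s2, q1), (s2, q4), (s4, q4), (s1, q5).
P accepts in {s3} and Q accepts in {q3, q5}; no reachable pair has both components accepting, so no string drives both machines to acceptance simultaneously and L(P) ∩ L(Q) = ∅.
So no string is accepted by both, and the intersection is empty.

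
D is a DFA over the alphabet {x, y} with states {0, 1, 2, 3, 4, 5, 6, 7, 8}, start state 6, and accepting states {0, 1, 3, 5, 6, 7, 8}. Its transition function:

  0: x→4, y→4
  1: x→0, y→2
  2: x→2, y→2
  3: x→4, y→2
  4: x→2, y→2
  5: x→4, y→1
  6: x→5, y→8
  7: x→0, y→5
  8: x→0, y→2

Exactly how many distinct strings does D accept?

6

The useful subgraph on states {0, 1, 5, 6, 8} is acyclic, so L(D) is finite; the longest accepting path visits 4 useful states, giving maximum string length 3.
Counting accepting paths from 6 by length: 1 of length 0, 2 of length 1, 2 of length 2, 1 of length 3. Total 6.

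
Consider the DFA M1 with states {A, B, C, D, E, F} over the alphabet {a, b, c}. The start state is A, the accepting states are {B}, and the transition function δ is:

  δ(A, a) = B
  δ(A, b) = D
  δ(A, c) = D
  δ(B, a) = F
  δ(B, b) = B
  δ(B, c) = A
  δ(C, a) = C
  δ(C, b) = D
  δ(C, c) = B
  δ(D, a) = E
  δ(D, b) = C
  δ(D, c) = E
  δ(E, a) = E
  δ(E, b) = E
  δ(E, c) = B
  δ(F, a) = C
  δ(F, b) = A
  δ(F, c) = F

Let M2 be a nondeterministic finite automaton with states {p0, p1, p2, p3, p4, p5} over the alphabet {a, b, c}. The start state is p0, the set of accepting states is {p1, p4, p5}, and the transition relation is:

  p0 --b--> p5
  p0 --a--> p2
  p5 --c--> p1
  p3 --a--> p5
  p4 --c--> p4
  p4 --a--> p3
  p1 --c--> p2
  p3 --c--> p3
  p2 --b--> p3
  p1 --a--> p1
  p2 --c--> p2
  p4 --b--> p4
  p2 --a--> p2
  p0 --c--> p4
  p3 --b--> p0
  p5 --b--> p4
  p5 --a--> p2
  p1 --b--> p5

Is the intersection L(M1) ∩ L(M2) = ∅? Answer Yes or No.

No

The string bbc is accepted by both M1 and M2.
Hence L(M1) ∩ L(M2) ≠ ∅.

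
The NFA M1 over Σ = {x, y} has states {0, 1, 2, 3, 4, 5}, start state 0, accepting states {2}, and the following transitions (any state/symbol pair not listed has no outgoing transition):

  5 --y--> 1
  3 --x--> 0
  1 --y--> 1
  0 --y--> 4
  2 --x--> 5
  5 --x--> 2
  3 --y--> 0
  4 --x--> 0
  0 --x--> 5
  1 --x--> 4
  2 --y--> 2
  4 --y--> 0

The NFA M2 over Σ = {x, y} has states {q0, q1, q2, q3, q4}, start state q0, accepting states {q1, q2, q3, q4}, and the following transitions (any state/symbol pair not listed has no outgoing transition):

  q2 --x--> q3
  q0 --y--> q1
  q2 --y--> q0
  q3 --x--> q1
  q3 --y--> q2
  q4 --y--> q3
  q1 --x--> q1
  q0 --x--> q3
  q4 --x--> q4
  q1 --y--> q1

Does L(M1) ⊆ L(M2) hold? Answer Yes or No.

Yes

Exploring the product automaton M1 × M2 from the start pair (0, q0), following both machines on each input symbol, reaches 14 state pairs: (0, q0), (5, q3), (4, q1), (2, q1), (1, q2), (0, q1), (5, q1), (4, q3), (1, q0), (1, q1), (0, q2), (4, q0), (0, q3), (4, q2).
M1 accepts in {2} and M2 accepts in {q1, q2, q3, q4}. The reachable pairs whose M1-component is accepting are (2, q1); in each of them the M2-component is accepting too, so the product for L(M1) \ L(M2) (M1-component accepting, M2-component rejecting) has no reachable accepting pair and the difference is empty.
Hence every string in L(M1) is also in L(M2).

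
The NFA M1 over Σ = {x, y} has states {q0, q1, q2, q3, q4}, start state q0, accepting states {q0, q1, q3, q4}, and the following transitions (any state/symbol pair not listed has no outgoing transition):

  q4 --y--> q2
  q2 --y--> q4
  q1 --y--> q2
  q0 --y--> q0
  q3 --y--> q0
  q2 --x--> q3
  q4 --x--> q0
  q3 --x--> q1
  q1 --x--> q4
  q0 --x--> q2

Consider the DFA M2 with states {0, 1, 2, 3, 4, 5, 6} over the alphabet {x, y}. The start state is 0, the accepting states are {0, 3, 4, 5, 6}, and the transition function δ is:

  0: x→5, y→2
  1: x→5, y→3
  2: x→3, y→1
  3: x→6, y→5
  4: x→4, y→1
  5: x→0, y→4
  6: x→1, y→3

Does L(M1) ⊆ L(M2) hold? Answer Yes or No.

No

The string y is in L(M1) but not in L(M2).
So L(M1) ⊄ L(M2).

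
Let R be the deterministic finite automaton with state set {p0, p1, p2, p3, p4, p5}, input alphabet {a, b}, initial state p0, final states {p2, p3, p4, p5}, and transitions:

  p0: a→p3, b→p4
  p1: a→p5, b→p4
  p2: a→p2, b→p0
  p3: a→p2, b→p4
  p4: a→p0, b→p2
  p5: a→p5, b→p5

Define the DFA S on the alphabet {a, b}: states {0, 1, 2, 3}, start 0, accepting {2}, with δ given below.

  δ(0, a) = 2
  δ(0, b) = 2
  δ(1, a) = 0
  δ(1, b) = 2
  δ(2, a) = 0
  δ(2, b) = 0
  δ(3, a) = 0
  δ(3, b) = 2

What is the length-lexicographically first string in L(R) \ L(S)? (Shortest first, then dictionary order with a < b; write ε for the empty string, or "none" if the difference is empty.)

The string aa is accepted by R but not by S.
No shorter string lies in the difference, and aa is the lexicographically first length-2 string in L(R) \ L(S).

aa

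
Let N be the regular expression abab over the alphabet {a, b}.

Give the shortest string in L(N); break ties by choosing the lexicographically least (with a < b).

abab

By inspection of the expression, no string of length less than 4 matches, and abab is the lexicographically first match of length 4.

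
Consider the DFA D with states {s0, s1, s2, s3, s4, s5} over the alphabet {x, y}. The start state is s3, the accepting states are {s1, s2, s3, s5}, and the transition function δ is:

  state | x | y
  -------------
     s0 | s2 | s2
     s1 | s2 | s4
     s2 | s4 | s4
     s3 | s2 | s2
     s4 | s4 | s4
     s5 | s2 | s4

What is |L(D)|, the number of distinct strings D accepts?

The useful subgraph on states {s2, s3} is acyclic, so L(D) is finite; the longest accepting path visits 2 useful states, giving maximum string length 1.
Counting accepting paths from s3 by length: 1 of length 0, 2 of length 1. Total 3.

3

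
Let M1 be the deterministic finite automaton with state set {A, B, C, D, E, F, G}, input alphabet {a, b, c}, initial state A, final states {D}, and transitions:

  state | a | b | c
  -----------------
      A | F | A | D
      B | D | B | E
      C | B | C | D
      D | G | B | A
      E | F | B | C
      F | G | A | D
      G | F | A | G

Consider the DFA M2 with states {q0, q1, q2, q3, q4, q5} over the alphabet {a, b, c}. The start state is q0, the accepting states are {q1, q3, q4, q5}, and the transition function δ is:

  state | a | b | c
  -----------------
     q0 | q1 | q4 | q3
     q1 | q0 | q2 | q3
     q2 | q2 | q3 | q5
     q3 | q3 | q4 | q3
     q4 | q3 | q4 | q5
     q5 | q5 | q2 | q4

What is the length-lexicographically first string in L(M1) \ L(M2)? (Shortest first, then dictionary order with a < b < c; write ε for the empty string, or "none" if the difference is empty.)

The string bcba is accepted by M1 but not by M2.
No shorter string lies in the difference, and bcba is the lexicographically first length-4 string in L(M1) \ L(M2).

bcba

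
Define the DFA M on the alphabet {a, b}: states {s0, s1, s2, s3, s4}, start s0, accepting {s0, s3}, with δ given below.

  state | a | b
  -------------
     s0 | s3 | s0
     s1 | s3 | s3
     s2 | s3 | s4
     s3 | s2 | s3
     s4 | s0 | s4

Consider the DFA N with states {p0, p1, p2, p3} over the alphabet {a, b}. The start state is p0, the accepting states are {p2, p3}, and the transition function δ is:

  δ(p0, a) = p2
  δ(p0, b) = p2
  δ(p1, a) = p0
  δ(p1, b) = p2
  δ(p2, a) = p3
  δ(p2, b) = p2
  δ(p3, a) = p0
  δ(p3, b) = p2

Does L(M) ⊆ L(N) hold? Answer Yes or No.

No

The empty string ε is in L(M) but not in L(N).
So L(M) ⊄ L(N).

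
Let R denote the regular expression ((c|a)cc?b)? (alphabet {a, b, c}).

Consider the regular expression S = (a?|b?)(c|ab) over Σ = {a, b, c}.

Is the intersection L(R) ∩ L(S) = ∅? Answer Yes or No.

Yes

Converting the expression R to a DFA (subset construction, then merging equivalent states) gives the minimal DFA with states {r0, r1, r2, r3, r4, r5}, start state r0, accepting states {r0, r4} and transitions r0: a→r1, b→r2, c→r1; r1: a→r2, b→r2, c→r3; r2: a→r2, b→r2, c→r2; r3: a→r2, b→r4, c→r5; r4: a→r2, b→r2, c→r2; r5: a→r2, b→r4, c→r2.
Converting the expression S to a DFA (subset construction, then merging equivalent states) gives the minimal DFA with states {s0, s1, s2, s3, s4, s5}, start state s0, accepting states {s3} and transitions s0: a→s1, b→s2, c→s3; s1: a→s4, b→s3, c→s3; s2: a→s4, b→s5, c→s3; s3: a→s5, b→s5, c→s5; s4: a→s5, b→s3, c→s5; s5: a→s5, b→s5, c→s5.
Exploring the product automaton R × S from the start pair (r0, s0), following both machines on each input symbol, reaches 11 state pairs: (r0, s0), (r1, s1), (r2, s2), (r1, s3), (r2, s4), (r2, s3), (r3, s3), (r2, s5), (r3, s5), (r4, s5), (r5, s5).
R accepts in {r0, r4} and S accepts in {s3}; no reachable pair has both components accepting, so no string drives both machines to acceptance simultaneously and L(R) ∩ L(S) = ∅.
So no string is accepted by both, and the intersection is empty.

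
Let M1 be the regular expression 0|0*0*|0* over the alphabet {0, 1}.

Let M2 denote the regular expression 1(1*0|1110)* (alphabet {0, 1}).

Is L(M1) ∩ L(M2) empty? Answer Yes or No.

Converting the expression M1 to a DFA (subset construction, then merging equivalent states) gives the minimal DFA with states {r0, r1}, start state r0, accepting states {r0} and transitions r0: 0→r0, 1→r1; r1: 0→r1, 1→r1.
Converting the expression M2 to a DFA (subset construction, then merging equivalent states) gives the minimal DFA with states {t0, t1, t2, t3}, start state t0, accepting states {t2} and transitions t0: 0→t1, 1→t2; t1: 0→t1, 1→t1; t2: 0→t2, 1→t3; t3: 0→t2, 1→t3.
Exploring the product automaton M1 × M2 from the start pair (r0, t0), following both machines on each input symbol, reaches 5 state pairs: (r0, t0), (r0, t1), (r1, t2), (r1, t1), (r1, t3).
M1 accepts in {r0} and M2 accepts in {t2}; no reachable pair has both components accepting, so no string drives both machines to acceptance simultaneously and L(M1) ∩ L(M2) = ∅.
So no string is accepted by both, and the intersection is empty.

Yes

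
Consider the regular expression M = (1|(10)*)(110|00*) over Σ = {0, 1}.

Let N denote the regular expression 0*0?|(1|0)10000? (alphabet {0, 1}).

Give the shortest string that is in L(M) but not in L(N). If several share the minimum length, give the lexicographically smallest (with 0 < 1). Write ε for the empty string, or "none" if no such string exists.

The string 10 is accepted by M but not by N.
No shorter string lies in the difference, and 10 is the lexicographically first length-2 string in L(M) \ L(N).

10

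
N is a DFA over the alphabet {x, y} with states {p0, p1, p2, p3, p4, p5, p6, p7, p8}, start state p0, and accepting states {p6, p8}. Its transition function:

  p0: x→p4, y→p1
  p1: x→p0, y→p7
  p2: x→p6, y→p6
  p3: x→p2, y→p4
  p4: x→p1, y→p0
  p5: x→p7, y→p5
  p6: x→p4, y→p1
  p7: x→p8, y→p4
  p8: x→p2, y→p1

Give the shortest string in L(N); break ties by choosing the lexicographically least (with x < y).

A breadth-first search from p0 reaches an accepting state first via the path p0 → p1 → p7 → p8 on input yyx.
No string of length < 3 is accepted (BFS exhausts all shorter strings without reaching an accepting state), and yyx is the lexicographically least accepting string of length 3.

yyx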